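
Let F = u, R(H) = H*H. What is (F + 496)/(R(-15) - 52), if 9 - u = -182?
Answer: 687/173 ≈ 3.9711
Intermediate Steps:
u = 191 (u = 9 - 1*(-182) = 9 + 182 = 191)
R(H) = H²
F = 191
(F + 496)/(R(-15) - 52) = (191 + 496)/((-15)² - 52) = 687/(225 - 52) = 687/173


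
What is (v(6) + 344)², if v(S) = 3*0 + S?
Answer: 122500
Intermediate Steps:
v(S) = S (v(S) = 0 + S = S)
(v(6) + 344)² = (6 + 344)² = 350² = 122500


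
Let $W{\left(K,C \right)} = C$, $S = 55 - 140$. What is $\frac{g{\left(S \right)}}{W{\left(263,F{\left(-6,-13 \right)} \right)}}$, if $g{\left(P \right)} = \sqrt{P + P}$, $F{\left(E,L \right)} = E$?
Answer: $- \frac{i \sqrt{170}}{6} \approx - 2.1731 i$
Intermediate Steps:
$S = -85$ ($S = 55 - 140 = -85$)
$g{\left(P \right)} = \sqrt{2} \sqrt{P}$ ($g{\left(P \right)} = \sqrt{2 P} = \sqrt{2} \sqrt{P}$)
$\frac{g{\left(S \right)}}{W{\left(263,F{\left(-6,-13 \right)} \right)}} = \frac{\sqrt{2} \sqrt{-85}}{-6} = \sqrt{2} i \sqrt{85} \left(- \frac{1}{6}\right) = i \sqrt{170} \left(- \frac{1}{6}\right) = - \frac{i \sqrt{170}}{6}$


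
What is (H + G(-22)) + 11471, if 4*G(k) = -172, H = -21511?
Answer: -10083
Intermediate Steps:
G(k) = -43 (G(k) = (1/4)*(-172) = -43)
(H + G(-22)) + 11471 = (-21511 - 43) + 11471 = -21554 + 11471 = -10083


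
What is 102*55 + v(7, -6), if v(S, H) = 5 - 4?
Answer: 5611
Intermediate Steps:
v(S, H) = 1
102*55 + v(7, -6) = 102*55 + 1 = 5610 + 1 = 5611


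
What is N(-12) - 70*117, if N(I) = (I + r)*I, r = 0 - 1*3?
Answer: -8010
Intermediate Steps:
r = -3 (r = 0 - 3 = -3)
N(I) = I*(-3 + I) (N(I) = (I - 3)*I = (-3 + I)*I = I*(-3 + I))
N(-12) - 70*117 = -12*(-3 - 12) - 70*117 = -12*(-15) - 8190 = 180 - 8190 = -8010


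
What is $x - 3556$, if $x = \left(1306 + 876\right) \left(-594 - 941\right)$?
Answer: $-3352926$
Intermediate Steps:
$x = -3349370$ ($x = 2182 \left(-1535\right) = -3349370$)
$x - 3556 = -3349370 - 3556 = -3352926$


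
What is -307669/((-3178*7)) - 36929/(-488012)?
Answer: 10783406183/775451068 ≈ 13.906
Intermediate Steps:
-307669/((-3178*7)) - 36929/(-488012) = -307669/(-22246) - 36929*(-1/488012) = -307669*(-1/22246) + 36929/488012 = 307669/22246 + 36929/488012 = 10783406183/775451068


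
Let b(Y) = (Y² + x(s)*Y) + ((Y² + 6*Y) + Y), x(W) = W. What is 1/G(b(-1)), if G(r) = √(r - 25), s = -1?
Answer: -I*√29/29 ≈ -0.1857*I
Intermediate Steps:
b(Y) = 2*Y² + 6*Y (b(Y) = (Y² - Y) + ((Y² + 6*Y) + Y) = (Y² - Y) + (Y² + 7*Y) = 2*Y² + 6*Y)
G(r) = √(-25 + r)
1/G(b(-1)) = 1/(√(-25 + 2*(-1)*(3 - 1))) = 1/(√(-25 + 2*(-1)*2)) = 1/(√(-25 - 4)) = 1/(√(-29)) = 1/(I*√29) = -I*√29/29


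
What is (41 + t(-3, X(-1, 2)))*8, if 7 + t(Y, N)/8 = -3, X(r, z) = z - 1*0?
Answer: -312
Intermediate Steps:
X(r, z) = z (X(r, z) = z + 0 = z)
t(Y, N) = -80 (t(Y, N) = -56 + 8*(-3) = -56 - 24 = -80)
(41 + t(-3, X(-1, 2)))*8 = (41 - 80)*8 = -39*8 = -312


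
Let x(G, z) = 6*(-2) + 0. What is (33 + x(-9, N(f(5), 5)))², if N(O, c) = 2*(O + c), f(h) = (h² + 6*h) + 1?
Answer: 441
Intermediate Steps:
f(h) = 1 + h² + 6*h
N(O, c) = 2*O + 2*c
x(G, z) = -12 (x(G, z) = -12 + 0 = -12)
(33 + x(-9, N(f(5), 5)))² = (33 - 12)² = 21² = 441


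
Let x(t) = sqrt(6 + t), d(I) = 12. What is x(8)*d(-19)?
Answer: 12*sqrt(14) ≈ 44.900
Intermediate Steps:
x(8)*d(-19) = sqrt(6 + 8)*12 = sqrt(14)*12 = 12*sqrt(14)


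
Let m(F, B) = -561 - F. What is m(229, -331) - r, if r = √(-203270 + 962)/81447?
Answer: -790 - 2*I*√50577/81447 ≈ -790.0 - 0.0055224*I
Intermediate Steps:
r = 2*I*√50577/81447 (r = √(-202308)*(1/81447) = (2*I*√50577)*(1/81447) = 2*I*√50577/81447 ≈ 0.0055224*I)
m(229, -331) - r = (-561 - 1*229) - 2*I*√50577/81447 = (-561 - 229) - 2*I*√50577/81447 = -790 - 2*I*√50577/81447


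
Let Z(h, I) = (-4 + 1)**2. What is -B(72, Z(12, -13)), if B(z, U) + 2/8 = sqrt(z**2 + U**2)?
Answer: 1/4 - 9*sqrt(65) ≈ -72.310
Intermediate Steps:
Z(h, I) = 9 (Z(h, I) = (-3)**2 = 9)
B(z, U) = -1/4 + sqrt(U**2 + z**2) (B(z, U) = -1/4 + sqrt(z**2 + U**2) = -1/4 + sqrt(U**2 + z**2))
-B(72, Z(12, -13)) = -(-1/4 + sqrt(9**2 + 72**2)) = -(-1/4 + sqrt(81 + 5184)) = -(-1/4 + sqrt(5265)) = -(-1/4 + 9*sqrt(65)) = 1/4 - 9*sqrt(65)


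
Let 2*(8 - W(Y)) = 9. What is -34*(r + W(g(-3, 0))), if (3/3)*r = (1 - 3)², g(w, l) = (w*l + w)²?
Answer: -255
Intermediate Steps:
g(w, l) = (w + l*w)² (g(w, l) = (l*w + w)² = (w + l*w)²)
W(Y) = 7/2 (W(Y) = 8 - ½*9 = 8 - 9/2 = 7/2)
r = 4 (r = (1 - 3)² = (-2)² = 4)
-34*(r + W(g(-3, 0))) = -34*(4 + 7/2) = -34*15/2 = -255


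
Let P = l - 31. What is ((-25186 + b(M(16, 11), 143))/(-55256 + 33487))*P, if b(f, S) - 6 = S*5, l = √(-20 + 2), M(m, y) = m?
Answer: -758415/21769 + 73395*I*√2/21769 ≈ -34.839 + 4.7681*I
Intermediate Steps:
l = 3*I*√2 (l = √(-18) = 3*I*√2 ≈ 4.2426*I)
b(f, S) = 6 + 5*S (b(f, S) = 6 + S*5 = 6 + 5*S)
P = -31 + 3*I*√2 (P = 3*I*√2 - 31 = -31 + 3*I*√2 ≈ -31.0 + 4.2426*I)
((-25186 + b(M(16, 11), 143))/(-55256 + 33487))*P = ((-25186 + (6 + 5*143))/(-55256 + 33487))*(-31 + 3*I*√2) = ((-25186 + (6 + 715))/(-21769))*(-31 + 3*I*√2) = ((-25186 + 721)*(-1/21769))*(-31 + 3*I*√2) = (-24465*(-1/21769))*(-31 + 3*I*√2) = 24465*(-31 + 3*I*√2)/21769 = -758415/21769 + 73395*I*√2/21769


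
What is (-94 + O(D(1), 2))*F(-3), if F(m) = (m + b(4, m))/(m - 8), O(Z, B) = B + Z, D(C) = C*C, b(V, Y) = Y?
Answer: -546/11 ≈ -49.636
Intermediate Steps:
D(C) = C**2
F(m) = 2*m/(-8 + m) (F(m) = (m + m)/(m - 8) = (2*m)/(-8 + m) = 2*m/(-8 + m))
(-94 + O(D(1), 2))*F(-3) = (-94 + (2 + 1**2))*(2*(-3)/(-8 - 3)) = (-94 + (2 + 1))*(2*(-3)/(-11)) = (-94 + 3)*(2*(-3)*(-1/11)) = -91*6/11 = -546/11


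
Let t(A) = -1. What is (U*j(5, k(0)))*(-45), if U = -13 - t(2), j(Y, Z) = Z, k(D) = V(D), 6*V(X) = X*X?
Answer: 0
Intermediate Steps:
V(X) = X**2/6 (V(X) = (X*X)/6 = X**2/6)
k(D) = D**2/6
U = -12 (U = -13 - 1*(-1) = -13 + 1 = -12)
(U*j(5, k(0)))*(-45) = -2*0**2*(-45) = -2*0*(-45) = -12*0*(-45) = 0*(-45) = 0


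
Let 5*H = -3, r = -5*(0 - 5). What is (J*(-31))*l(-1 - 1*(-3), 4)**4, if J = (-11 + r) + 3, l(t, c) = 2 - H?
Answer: -15051647/625 ≈ -24083.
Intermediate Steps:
r = 25 (r = -5*(-5) = 25)
H = -3/5 (H = (1/5)*(-3) = -3/5 ≈ -0.60000)
l(t, c) = 13/5 (l(t, c) = 2 - 1*(-3/5) = 2 + 3/5 = 13/5)
J = 17 (J = (-11 + 25) + 3 = 14 + 3 = 17)
(J*(-31))*l(-1 - 1*(-3), 4)**4 = (17*(-31))*(13/5)**4 = -527*28561/625 = -15051647/625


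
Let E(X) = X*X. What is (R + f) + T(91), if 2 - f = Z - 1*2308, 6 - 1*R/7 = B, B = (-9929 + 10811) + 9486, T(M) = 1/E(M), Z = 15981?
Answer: -713863604/8281 ≈ -86205.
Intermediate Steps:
E(X) = X**2
T(M) = M**(-2) (T(M) = 1/(M**2) = M**(-2))
B = 10368 (B = 882 + 9486 = 10368)
R = -72534 (R = 42 - 7*10368 = 42 - 72576 = -72534)
f = -13671 (f = 2 - (15981 - 1*2308) = 2 - (15981 - 2308) = 2 - 1*13673 = 2 - 13673 = -13671)
(R + f) + T(91) = (-72534 - 13671) + 91**(-2) = -86205 + 1/8281 = -713863604/8281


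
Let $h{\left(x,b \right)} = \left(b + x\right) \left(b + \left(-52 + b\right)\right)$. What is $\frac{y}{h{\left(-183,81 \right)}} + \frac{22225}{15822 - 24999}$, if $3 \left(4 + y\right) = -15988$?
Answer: $- \frac{1431575}{735471} \approx -1.9465$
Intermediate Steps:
$h{\left(x,b \right)} = \left(-52 + 2 b\right) \left(b + x\right)$ ($h{\left(x,b \right)} = \left(b + x\right) \left(-52 + 2 b\right) = \left(-52 + 2 b\right) \left(b + x\right)$)
$y = - \frac{16000}{3}$ ($y = -4 + \frac{1}{3} \left(-15988\right) = -4 - \frac{15988}{3} = - \frac{16000}{3} \approx -5333.3$)
$\frac{y}{h{\left(-183,81 \right)}} + \frac{22225}{15822 - 24999} = - \frac{16000}{3 \left(\left(-52\right) 81 - -9516 + 2 \cdot 81^{2} + 2 \cdot 81 \left(-183\right)\right)} + \frac{22225}{15822 - 24999} = - \frac{16000}{3 \left(-4212 + 9516 + 2 \cdot 6561 - 29646\right)} + \frac{22225}{15822 - 24999} = - \frac{16000}{3 \left(-4212 + 9516 + 13122 - 29646\right)} + \frac{22225}{-9177} = - \frac{16000}{3 \left(-11220\right)} + 22225 \left(- \frac{1}{9177}\right) = \left(- \frac{16000}{3}\right) \left(- \frac{1}{11220}\right) - \frac{3175}{1311} = \frac{800}{1683} - \frac{3175}{1311} = - \frac{1431575}{735471}$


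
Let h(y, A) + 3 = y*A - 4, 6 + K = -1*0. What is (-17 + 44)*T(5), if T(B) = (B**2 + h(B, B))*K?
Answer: -6966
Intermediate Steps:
K = -6 (K = -6 - 1*0 = -6 + 0 = -6)
h(y, A) = -7 + A*y (h(y, A) = -3 + (y*A - 4) = -3 + (A*y - 4) = -3 + (-4 + A*y) = -7 + A*y)
T(B) = 42 - 12*B**2 (T(B) = (B**2 + (-7 + B*B))*(-6) = (B**2 + (-7 + B**2))*(-6) = (-7 + 2*B**2)*(-6) = 42 - 12*B**2)
(-17 + 44)*T(5) = (-17 + 44)*(42 - 12*5**2) = 27*(42 - 12*25) = 27*(42 - 300) = 27*(-258) = -6966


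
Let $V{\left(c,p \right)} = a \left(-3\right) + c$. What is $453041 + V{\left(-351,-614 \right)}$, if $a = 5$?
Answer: $452675$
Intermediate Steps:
$V{\left(c,p \right)} = -15 + c$ ($V{\left(c,p \right)} = 5 \left(-3\right) + c = -15 + c$)
$453041 + V{\left(-351,-614 \right)} = 453041 - 366 = 452675$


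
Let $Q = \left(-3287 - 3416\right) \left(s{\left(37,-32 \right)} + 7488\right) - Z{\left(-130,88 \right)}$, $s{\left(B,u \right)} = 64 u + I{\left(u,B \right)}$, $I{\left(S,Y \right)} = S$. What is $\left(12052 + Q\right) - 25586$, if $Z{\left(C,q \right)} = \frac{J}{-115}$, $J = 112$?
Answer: $- \frac{4170286058}{115} \approx -3.6263 \cdot 10^{7}$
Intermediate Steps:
$Z{\left(C,q \right)} = - \frac{112}{115}$ ($Z{\left(C,q \right)} = \frac{112}{-115} = 112 \left(- \frac{1}{115}\right) = - \frac{112}{115}$)
$s{\left(B,u \right)} = 65 u$ ($s{\left(B,u \right)} = 64 u + u = 65 u$)
$Q = - \frac{4168729648}{115}$ ($Q = \left(-3287 - 3416\right) \left(65 \left(-32\right) + 7488\right) - - \frac{112}{115} = - 6703 \left(-2080 + 7488\right) + \frac{112}{115} = \left(-6703\right) 5408 + \frac{112}{115} = -36249824 + \frac{112}{115} = - \frac{4168729648}{115} \approx -3.625 \cdot 10^{7}$)
$\left(12052 + Q\right) - 25586 = \left(12052 - \frac{4168729648}{115}\right) - 25586 = - \frac{4167343668}{115} - 25586 = - \frac{4170286058}{115}$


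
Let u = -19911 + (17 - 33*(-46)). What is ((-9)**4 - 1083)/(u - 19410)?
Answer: -2739/18893 ≈ -0.14497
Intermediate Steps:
u = -18376 (u = -19911 + (17 + 1518) = -19911 + 1535 = -18376)
((-9)**4 - 1083)/(u - 19410) = ((-9)**4 - 1083)/(-18376 - 19410) = (6561 - 1083)/(-37786) = 5478*(-1/37786) = -2739/18893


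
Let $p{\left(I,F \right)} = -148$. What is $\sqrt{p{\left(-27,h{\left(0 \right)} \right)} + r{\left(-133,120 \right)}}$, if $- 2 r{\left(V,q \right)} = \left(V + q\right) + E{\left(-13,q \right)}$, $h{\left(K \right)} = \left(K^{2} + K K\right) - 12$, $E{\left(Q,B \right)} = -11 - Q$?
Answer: $\frac{i \sqrt{570}}{2} \approx 11.937 i$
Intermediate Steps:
$h{\left(K \right)} = -12 + 2 K^{2}$ ($h{\left(K \right)} = \left(K^{2} + K^{2}\right) - 12 = 2 K^{2} - 12 = -12 + 2 K^{2}$)
$r{\left(V,q \right)} = -1 - \frac{V}{2} - \frac{q}{2}$ ($r{\left(V,q \right)} = - \frac{\left(V + q\right) - -2}{2} = - \frac{\left(V + q\right) + \left(-11 + 13\right)}{2} = - \frac{\left(V + q\right) + 2}{2} = - \frac{2 + V + q}{2} = -1 - \frac{V}{2} - \frac{q}{2}$)
$\sqrt{p{\left(-27,h{\left(0 \right)} \right)} + r{\left(-133,120 \right)}} = \sqrt{-148 - - \frac{11}{2}} = \sqrt{-148 + \frac{11}{2}} = \sqrt{- \frac{285}{2}} = \frac{i \sqrt{570}}{2}$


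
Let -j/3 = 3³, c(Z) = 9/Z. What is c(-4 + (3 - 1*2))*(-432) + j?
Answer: 1215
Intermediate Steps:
j = -81 (j = -3*3³ = -3*27 = -81)
c(-4 + (3 - 1*2))*(-432) + j = (9/(-4 + (3 - 1*2)))*(-432) - 81 = (9/(-4 + (3 - 2)))*(-432) - 81 = (9/(-4 + 1))*(-432) - 81 = (9/(-3))*(-432) - 81 = (9*(-⅓))*(-432) - 81 = -3*(-432) - 81 = 1296 - 81 = 1215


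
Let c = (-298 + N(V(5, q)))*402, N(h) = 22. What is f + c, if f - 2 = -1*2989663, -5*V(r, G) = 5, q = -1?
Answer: -3100613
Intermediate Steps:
V(r, G) = -1 (V(r, G) = -⅕*5 = -1)
f = -2989661 (f = 2 - 1*2989663 = 2 - 2989663 = -2989661)
c = -110952 (c = (-298 + 22)*402 = -276*402 = -110952)
f + c = -2989661 - 110952 = -3100613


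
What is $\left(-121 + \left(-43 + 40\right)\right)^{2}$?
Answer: $15376$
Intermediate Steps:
$\left(-121 + \left(-43 + 40\right)\right)^{2} = \left(-121 - 3\right)^{2} = \left(-124\right)^{2} = 15376$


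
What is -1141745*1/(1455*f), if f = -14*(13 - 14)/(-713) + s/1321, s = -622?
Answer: 215075757677/134436180 ≈ 1599.8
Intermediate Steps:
f = -461980/941873 (f = -14*(13 - 14)/(-713) - 622/1321 = -14*(-1)*(-1/713) - 622*1/1321 = 14*(-1/713) - 622/1321 = -14/713 - 622/1321 = -461980/941873 ≈ -0.49049)
-1141745*1/(1455*f) = -1141745/(1455*(-461980/941873)) = -1141745/(-672180900/941873) = -1141745*(-941873/672180900) = 215075757677/134436180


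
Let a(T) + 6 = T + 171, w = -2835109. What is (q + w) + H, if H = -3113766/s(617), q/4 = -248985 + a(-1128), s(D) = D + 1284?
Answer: -7293260567/1901 ≈ -3.8365e+6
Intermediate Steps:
a(T) = 165 + T (a(T) = -6 + (T + 171) = -6 + (171 + T) = 165 + T)
s(D) = 1284 + D
q = -999792 (q = 4*(-248985 + (165 - 1128)) = 4*(-248985 - 963) = 4*(-249948) = -999792)
H = -3113766/1901 (H = -3113766/(1284 + 617) = -3113766/1901 ≈ -1638.0)
(q + w) + H = (-999792 - 2835109) - 3113766/1901 = -3834901 - 3113766/1901 = -7293260567/1901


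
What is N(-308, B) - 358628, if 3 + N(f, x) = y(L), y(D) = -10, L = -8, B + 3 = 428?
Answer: -358641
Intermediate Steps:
B = 425 (B = -3 + 428 = 425)
N(f, x) = -13 (N(f, x) = -3 - 10 = -13)
N(-308, B) - 358628 = -13 - 358628 = -358641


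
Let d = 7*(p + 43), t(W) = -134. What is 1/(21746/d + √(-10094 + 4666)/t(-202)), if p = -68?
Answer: -17083113950/2122838106449 + 2051875*I*√1357/2122838106449 ≈ -0.0080473 + 3.5606e-5*I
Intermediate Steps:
d = -175 (d = 7*(-68 + 43) = 7*(-25) = -175)
1/(21746/d + √(-10094 + 4666)/t(-202)) = 1/(21746/(-175) + √(-10094 + 4666)/(-134)) = 1/(21746*(-1/175) + √(-5428)*(-1/134)) = 1/(-21746/175 + (2*I*√1357)*(-1/134)) = 1/(-21746/175 - I*√1357/67)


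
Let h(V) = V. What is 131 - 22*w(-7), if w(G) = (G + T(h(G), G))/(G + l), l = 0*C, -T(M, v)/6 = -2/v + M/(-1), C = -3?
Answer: -1391/49 ≈ -28.388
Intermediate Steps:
T(M, v) = 6*M + 12/v (T(M, v) = -6*(-2/v + M/(-1)) = -6*(-2/v + M*(-1)) = -6*(-2/v - M) = -6*(-M - 2/v) = 6*M + 12/v)
l = 0 (l = 0*(-3) = 0)
w(G) = (7*G + 12/G)/G (w(G) = (G + (6*G + 12/G))/(G + 0) = (7*G + 12/G)/G)
131 - 22*w(-7) = 131 - 22*(7 + 12/(-7)²) = 131 - 22*(7 + 12*(1/49)) = 131 - 22*(7 + 12/49) = 131 - 22*355/49 = 131 - 7810/49 = -1391/49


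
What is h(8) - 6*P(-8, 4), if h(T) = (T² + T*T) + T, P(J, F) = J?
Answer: 184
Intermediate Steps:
h(T) = T + 2*T² (h(T) = (T² + T²) + T = 2*T² + T = T + 2*T²)
h(8) - 6*P(-8, 4) = 8*(1 + 2*8) - 6*(-8) = 8*(1 + 16) + 48 = 8*17 + 48 = 136 + 48 = 184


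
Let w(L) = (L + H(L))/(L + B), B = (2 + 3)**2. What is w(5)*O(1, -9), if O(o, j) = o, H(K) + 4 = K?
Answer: 1/5 ≈ 0.20000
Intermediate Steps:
H(K) = -4 + K
B = 25 (B = 5**2 = 25)
w(L) = (-4 + 2*L)/(25 + L) (w(L) = (L + (-4 + L))/(L + 25) = (-4 + 2*L)/(25 + L))
w(5)*O(1, -9) = (2*(-2 + 5)/(25 + 5))*1 = (2*3/30)*1 = (2*(1/30)*3)*1 = (1/5)*1 = 1/5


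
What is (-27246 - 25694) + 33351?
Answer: -19589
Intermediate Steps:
(-27246 - 25694) + 33351 = -52940 + 33351 = -19589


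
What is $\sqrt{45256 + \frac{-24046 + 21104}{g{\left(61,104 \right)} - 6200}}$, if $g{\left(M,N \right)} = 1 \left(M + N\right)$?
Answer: $\frac{\sqrt{1648296713570}}{6035} \approx 212.74$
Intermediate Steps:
$g{\left(M,N \right)} = M + N$
$\sqrt{45256 + \frac{-24046 + 21104}{g{\left(61,104 \right)} - 6200}} = \sqrt{45256 + \frac{-24046 + 21104}{\left(61 + 104\right) - 6200}} = \sqrt{45256 - \frac{2942}{165 - 6200}} = \sqrt{45256 - \frac{2942}{-6035}} = \sqrt{45256 - - \frac{2942}{6035}} = \sqrt{45256 + \frac{2942}{6035}} = \sqrt{\frac{273122902}{6035}} = \frac{\sqrt{1648296713570}}{6035}$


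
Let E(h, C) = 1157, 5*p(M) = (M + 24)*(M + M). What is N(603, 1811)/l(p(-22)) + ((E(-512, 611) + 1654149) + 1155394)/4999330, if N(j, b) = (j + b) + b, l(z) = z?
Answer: -10536350465/43994104 ≈ -239.49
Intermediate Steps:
p(M) = 2*M*(24 + M)/5 (p(M) = ((M + 24)*(M + M))/5 = ((24 + M)*(2*M))/5 = (2*M*(24 + M))/5 = 2*M*(24 + M)/5)
N(j, b) = j + 2*b (N(j, b) = (b + j) + b = j + 2*b)
N(603, 1811)/l(p(-22)) + ((E(-512, 611) + 1654149) + 1155394)/4999330 = (603 + 2*1811)/(((⅖)*(-22)*(24 - 22))) + ((1157 + 1654149) + 1155394)/4999330 = (603 + 3622)/(((⅖)*(-22)*2)) + (1655306 + 1155394)*(1/4999330) = 4225/(-88/5) + 2810700*(1/4999330) = 4225*(-5/88) + 281070/499933 = -21125/88 + 281070/499933 = -10536350465/43994104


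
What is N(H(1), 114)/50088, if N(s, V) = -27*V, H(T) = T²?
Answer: -513/8348 ≈ -0.061452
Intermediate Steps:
N(H(1), 114)/50088 = -27*114/50088 = -3078*1/50088 = -513/8348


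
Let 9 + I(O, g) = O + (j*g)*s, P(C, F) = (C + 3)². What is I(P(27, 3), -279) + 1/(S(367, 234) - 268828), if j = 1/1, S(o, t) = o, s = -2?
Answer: 388999988/268461 ≈ 1449.0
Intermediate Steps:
j = 1 (j = 1*1 = 1)
P(C, F) = (3 + C)²
I(O, g) = -9 + O - 2*g (I(O, g) = -9 + (O + (1*g)*(-2)) = -9 + (O + g*(-2)) = -9 + (O - 2*g) = -9 + O - 2*g)
I(P(27, 3), -279) + 1/(S(367, 234) - 268828) = (-9 + (3 + 27)² - 2*(-279)) + 1/(367 - 268828) = (-9 + 30² + 558) + 1/(-268461) = (-9 + 900 + 558) - 1/268461 = 1449 - 1/268461 = 388999988/268461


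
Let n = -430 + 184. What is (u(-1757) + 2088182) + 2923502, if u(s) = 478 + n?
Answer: 5011916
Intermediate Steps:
n = -246
u(s) = 232 (u(s) = 478 - 246 = 232)
(u(-1757) + 2088182) + 2923502 = (232 + 2088182) + 2923502 = 2088414 + 2923502 = 5011916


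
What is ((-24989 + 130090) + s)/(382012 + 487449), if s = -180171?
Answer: -75070/869461 ≈ -0.086341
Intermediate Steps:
((-24989 + 130090) + s)/(382012 + 487449) = ((-24989 + 130090) - 180171)/(382012 + 487449) = (105101 - 180171)/869461 = -75070*1/869461 = -75070/869461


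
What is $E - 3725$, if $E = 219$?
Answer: $-3506$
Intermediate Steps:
$E - 3725 = 219 - 3725 = -3506$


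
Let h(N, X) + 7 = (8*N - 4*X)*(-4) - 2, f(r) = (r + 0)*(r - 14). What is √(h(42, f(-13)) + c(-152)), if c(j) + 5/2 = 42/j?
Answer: √6151763/38 ≈ 65.270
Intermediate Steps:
f(r) = r*(-14 + r)
c(j) = -5/2 + 42/j
h(N, X) = -9 - 32*N + 16*X (h(N, X) = -7 + ((8*N - 4*X)*(-4) - 2) = -7 + ((-4*X + 8*N)*(-4) - 2) = -7 + ((-32*N + 16*X) - 2) = -7 + (-2 - 32*N + 16*X) = -9 - 32*N + 16*X)
√(h(42, f(-13)) + c(-152)) = √((-9 - 32*42 + 16*(-13*(-14 - 13))) + (-5/2 + 42/(-152))) = √((-9 - 1344 + 16*(-13*(-27))) + (-5/2 + 42*(-1/152))) = √((-9 - 1344 + 16*351) + (-5/2 - 21/76)) = √((-9 - 1344 + 5616) - 211/76) = √(4263 - 211/76) = √(323777/76) = √6151763/38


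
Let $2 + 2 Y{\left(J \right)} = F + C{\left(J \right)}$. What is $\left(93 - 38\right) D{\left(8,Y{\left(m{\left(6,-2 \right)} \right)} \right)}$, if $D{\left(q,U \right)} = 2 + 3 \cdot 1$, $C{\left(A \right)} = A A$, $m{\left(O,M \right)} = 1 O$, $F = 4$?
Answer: $275$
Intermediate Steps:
$m{\left(O,M \right)} = O$
$C{\left(A \right)} = A^{2}$
$Y{\left(J \right)} = 1 + \frac{J^{2}}{2}$ ($Y{\left(J \right)} = -1 + \frac{4 + J^{2}}{2} = -1 + \left(2 + \frac{J^{2}}{2}\right) = 1 + \frac{J^{2}}{2}$)
$D{\left(q,U \right)} = 5$ ($D{\left(q,U \right)} = 2 + 3 = 5$)
$\left(93 - 38\right) D{\left(8,Y{\left(m{\left(6,-2 \right)} \right)} \right)} = \left(93 - 38\right) 5 = 55 \cdot 5 = 275$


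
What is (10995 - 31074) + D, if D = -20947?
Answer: -41026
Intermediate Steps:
(10995 - 31074) + D = (10995 - 31074) - 20947 = -20079 - 20947 = -41026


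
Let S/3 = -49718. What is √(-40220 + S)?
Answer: I*√189374 ≈ 435.17*I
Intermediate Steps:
S = -149154 (S = 3*(-49718) = -149154)
√(-40220 + S) = √(-40220 - 149154) = √(-189374) = I*√189374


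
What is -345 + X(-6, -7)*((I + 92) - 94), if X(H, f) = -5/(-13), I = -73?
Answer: -4860/13 ≈ -373.85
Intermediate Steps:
X(H, f) = 5/13 (X(H, f) = -5*(-1/13) = 5/13)
-345 + X(-6, -7)*((I + 92) - 94) = -345 + 5*((-73 + 92) - 94)/13 = -345 + 5*(19 - 94)/13 = -345 + (5/13)*(-75) = -345 - 375/13 = -4860/13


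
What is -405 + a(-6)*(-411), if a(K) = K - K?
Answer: -405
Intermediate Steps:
a(K) = 0
-405 + a(-6)*(-411) = -405 + 0*(-411) = -405 + 0 = -405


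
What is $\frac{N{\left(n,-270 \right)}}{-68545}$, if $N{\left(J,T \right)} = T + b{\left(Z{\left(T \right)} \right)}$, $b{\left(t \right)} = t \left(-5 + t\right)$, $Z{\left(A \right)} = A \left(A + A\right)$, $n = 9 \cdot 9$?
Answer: $- \frac{4251382146}{13709} \approx -3.1012 \cdot 10^{5}$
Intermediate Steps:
$n = 81$
$Z{\left(A \right)} = 2 A^{2}$ ($Z{\left(A \right)} = A 2 A = 2 A^{2}$)
$N{\left(J,T \right)} = T + 2 T^{2} \left(-5 + 2 T^{2}\right)$
$\frac{N{\left(n,-270 \right)}}{-68545} = \frac{\left(-270\right) \left(1 - -2700 + 4 \left(-270\right)^{3}\right)}{-68545} = - 270 \left(1 + 2700 + 4 \left(-19683000\right)\right) \left(- \frac{1}{68545}\right) = - 270 \left(1 + 2700 - 78732000\right) \left(- \frac{1}{68545}\right) = \left(-270\right) \left(-78729299\right) \left(- \frac{1}{68545}\right) = 21256910730 \left(- \frac{1}{68545}\right) = - \frac{4251382146}{13709}$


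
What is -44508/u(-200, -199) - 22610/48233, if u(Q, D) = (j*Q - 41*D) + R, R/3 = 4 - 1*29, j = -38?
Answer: -208447467/63040531 ≈ -3.3066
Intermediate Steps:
R = -75 (R = 3*(4 - 1*29) = 3*(4 - 29) = 3*(-25) = -75)
u(Q, D) = -75 - 41*D - 38*Q (u(Q, D) = (-38*Q - 41*D) - 75 = (-41*D - 38*Q) - 75 = -75 - 41*D - 38*Q)
-44508/u(-200, -199) - 22610/48233 = -44508/(-75 - 41*(-199) - 38*(-200)) - 22610/48233 = -44508/(-75 + 8159 + 7600) - 22610*1/48233 = -44508/15684 - 22610/48233 = -44508*1/15684 - 22610/48233 = -3709/1307 - 22610/48233 = -208447467/63040531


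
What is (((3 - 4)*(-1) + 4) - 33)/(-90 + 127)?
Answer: -28/37 ≈ -0.75676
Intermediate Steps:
(((3 - 4)*(-1) + 4) - 33)/(-90 + 127) = ((-1*(-1) + 4) - 33)/37 = ((1 + 4) - 33)*(1/37) = (5 - 33)*(1/37) = -28*1/37 = -28/37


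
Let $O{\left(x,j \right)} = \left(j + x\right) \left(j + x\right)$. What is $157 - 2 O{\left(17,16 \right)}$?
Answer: $-2021$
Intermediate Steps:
$O{\left(x,j \right)} = \left(j + x\right)^{2}$
$157 - 2 O{\left(17,16 \right)} = 157 - 2 \left(16 + 17\right)^{2} = 157 - 2 \cdot 33^{2} = 157 - 2178 = -2021$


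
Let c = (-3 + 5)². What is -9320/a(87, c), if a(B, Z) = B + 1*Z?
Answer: -9320/91 ≈ -102.42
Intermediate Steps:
c = 4 (c = 2² = 4)
a(B, Z) = B + Z
-9320/a(87, c) = -9320/(87 + 4) = -9320/91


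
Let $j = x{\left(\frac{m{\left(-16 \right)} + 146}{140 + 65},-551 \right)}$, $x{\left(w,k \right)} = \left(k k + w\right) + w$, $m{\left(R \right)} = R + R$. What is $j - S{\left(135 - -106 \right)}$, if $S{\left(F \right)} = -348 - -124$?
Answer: $\frac{62284353}{205} \approx 3.0383 \cdot 10^{5}$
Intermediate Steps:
$m{\left(R \right)} = 2 R$
$S{\left(F \right)} = -224$ ($S{\left(F \right)} = -348 + 124 = -224$)
$x{\left(w,k \right)} = k^{2} + 2 w$ ($x{\left(w,k \right)} = \left(k^{2} + w\right) + w = \left(w + k^{2}\right) + w = k^{2} + 2 w$)
$j = \frac{62238433}{205}$ ($j = \left(-551\right)^{2} + 2 \frac{2 \left(-16\right) + 146}{140 + 65} = 303601 + 2 \frac{-32 + 146}{205} = 303601 + 2 \cdot 114 \cdot \frac{1}{205} = 303601 + 2 \cdot \frac{114}{205} = 303601 + \frac{228}{205} = \frac{62238433}{205} \approx 3.036 \cdot 10^{5}$)
$j - S{\left(135 - -106 \right)} = \frac{62238433}{205} - -224 = \frac{62238433}{205} + 224 = \frac{62284353}{205}$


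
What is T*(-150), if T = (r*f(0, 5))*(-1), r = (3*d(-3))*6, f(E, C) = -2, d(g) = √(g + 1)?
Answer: -5400*I*√2 ≈ -7636.8*I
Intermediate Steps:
d(g) = √(1 + g)
r = 18*I*√2 (r = (3*√(1 - 3))*6 = (3*√(-2))*6 = (3*(I*√2))*6 = (3*I*√2)*6 = 18*I*√2 ≈ 25.456*I)
T = 36*I*√2 (T = ((18*I*√2)*(-2))*(-1) = -36*I*√2*(-1) = 36*I*√2 ≈ 50.912*I)
T*(-150) = (36*I*√2)*(-150) = -5400*I*√2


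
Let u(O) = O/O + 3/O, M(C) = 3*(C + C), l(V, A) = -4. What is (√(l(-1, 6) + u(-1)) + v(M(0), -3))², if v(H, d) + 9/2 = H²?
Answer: 57/4 - 9*I*√6 ≈ 14.25 - 22.045*I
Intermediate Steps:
M(C) = 6*C (M(C) = 3*(2*C) = 6*C)
v(H, d) = -9/2 + H²
u(O) = 1 + 3/O
(√(l(-1, 6) + u(-1)) + v(M(0), -3))² = (√(-4 + (3 - 1)/(-1)) + (-9/2 + (6*0)²))² = (√(-4 - 1*2) + (-9/2 + 0²))² = (√(-4 - 2) + (-9/2 + 0))² = (√(-6) - 9/2)² = (I*√6 - 9/2)² = (-9/2 + I*√6)²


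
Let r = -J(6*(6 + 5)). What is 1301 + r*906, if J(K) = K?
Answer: -58495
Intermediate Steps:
r = -66 (r = -6*(6 + 5) = -6*11 = -1*66 = -66)
1301 + r*906 = 1301 - 66*906 = 1301 - 59796 = -58495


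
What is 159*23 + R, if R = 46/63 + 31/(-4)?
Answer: 919795/252 ≈ 3650.0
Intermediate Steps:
R = -1769/252 (R = 46*(1/63) + 31*(-1/4) = 46/63 - 31/4 = -1769/252 ≈ -7.0198)
159*23 + R = 159*23 - 1769/252 = 3657 - 1769/252 = 919795/252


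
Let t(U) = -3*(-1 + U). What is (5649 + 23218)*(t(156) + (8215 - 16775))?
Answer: -260524675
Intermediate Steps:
t(U) = 3 - 3*U
(5649 + 23218)*(t(156) + (8215 - 16775)) = (5649 + 23218)*((3 - 3*156) + (8215 - 16775)) = 28867*((3 - 468) - 8560) = 28867*(-465 - 8560) = 28867*(-9025) = -260524675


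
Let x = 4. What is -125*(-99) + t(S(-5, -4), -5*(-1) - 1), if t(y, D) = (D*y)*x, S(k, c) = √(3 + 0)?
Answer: 12375 + 16*√3 ≈ 12403.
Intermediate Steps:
S(k, c) = √3
t(y, D) = 4*D*y (t(y, D) = (D*y)*4 = 4*D*y)
-125*(-99) + t(S(-5, -4), -5*(-1) - 1) = -125*(-99) + 4*(-5*(-1) - 1)*√3 = 12375 + 4*(5 - 1)*√3 = 12375 + 4*4*√3 = 12375 + 16*√3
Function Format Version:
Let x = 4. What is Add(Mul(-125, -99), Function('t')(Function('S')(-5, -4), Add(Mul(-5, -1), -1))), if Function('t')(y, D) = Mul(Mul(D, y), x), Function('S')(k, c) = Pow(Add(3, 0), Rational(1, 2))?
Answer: Add(12375, Mul(16, Pow(3, Rational(1, 2)))) ≈ 12403.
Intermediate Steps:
Function('S')(k, c) = Pow(3, Rational(1, 2))
Function('t')(y, D) = Mul(4, D, y) (Function('t')(y, D) = Mul(Mul(D, y), 4) = Mul(4, D, y))
Add(Mul(-125, -99), Function('t')(Function('S')(-5, -4), Add(Mul(-5, -1), -1))) = Add(Mul(-125, -99), Mul(4, Add(Mul(-5, -1), -1), Pow(3, Rational(1, 2)))) = Add(12375, Mul(4, Add(5, -1), Pow(3, Rational(1, 2)))) = Add(12375, Mul(4, 4, Pow(3, Rational(1, 2)))) = Add(12375, Mul(16, Pow(3, Rational(1, 2))))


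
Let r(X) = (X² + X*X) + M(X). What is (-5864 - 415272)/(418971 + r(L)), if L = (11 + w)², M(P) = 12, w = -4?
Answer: -421136/423785 ≈ -0.99375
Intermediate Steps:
L = 49 (L = (11 - 4)² = 7² = 49)
r(X) = 12 + 2*X² (r(X) = (X² + X*X) + 12 = (X² + X²) + 12 = 2*X² + 12 = 12 + 2*X²)
(-5864 - 415272)/(418971 + r(L)) = (-5864 - 415272)/(418971 + (12 + 2*49²)) = -421136/(418971 + (12 + 2*2401)) = -421136/(418971 + (12 + 4802)) = -421136/(418971 + 4814) = -421136/423785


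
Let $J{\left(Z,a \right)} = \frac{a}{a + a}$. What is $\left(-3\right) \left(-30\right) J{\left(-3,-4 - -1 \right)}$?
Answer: $45$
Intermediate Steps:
$J{\left(Z,a \right)} = \frac{1}{2}$ ($J{\left(Z,a \right)} = \frac{a}{2 a} = a \frac{1}{2 a} = \frac{1}{2}$)
$\left(-3\right) \left(-30\right) J{\left(-3,-4 - -1 \right)} = \left(-3\right) \left(-30\right) \frac{1}{2} = 90 \cdot \frac{1}{2} = 45$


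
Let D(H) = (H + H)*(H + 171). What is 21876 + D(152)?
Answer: 120068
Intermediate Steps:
D(H) = 2*H*(171 + H) (D(H) = (2*H)*(171 + H) = 2*H*(171 + H))
21876 + D(152) = 21876 + 2*152*(171 + 152) = 21876 + 2*152*323 = 21876 + 98192 = 120068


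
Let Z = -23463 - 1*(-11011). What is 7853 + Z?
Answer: -4599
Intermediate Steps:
Z = -12452 (Z = -23463 + 11011 = -12452)
7853 + Z = 7853 - 12452 = -4599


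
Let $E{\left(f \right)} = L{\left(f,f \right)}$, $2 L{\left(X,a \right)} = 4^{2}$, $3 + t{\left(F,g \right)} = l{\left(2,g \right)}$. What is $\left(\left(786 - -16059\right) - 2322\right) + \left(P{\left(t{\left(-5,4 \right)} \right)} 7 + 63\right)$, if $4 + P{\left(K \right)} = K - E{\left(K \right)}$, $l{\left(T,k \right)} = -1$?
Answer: $14474$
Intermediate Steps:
$t{\left(F,g \right)} = -4$ ($t{\left(F,g \right)} = -3 - 1 = -4$)
$L{\left(X,a \right)} = 8$ ($L{\left(X,a \right)} = \frac{4^{2}}{2} = \frac{1}{2} \cdot 16 = 8$)
$E{\left(f \right)} = 8$
$P{\left(K \right)} = -12 + K$ ($P{\left(K \right)} = -4 + \left(K - 8\right) = -4 + \left(-8 + K\right) = -12 + K$)
$\left(\left(786 - -16059\right) - 2322\right) + \left(P{\left(t{\left(-5,4 \right)} \right)} 7 + 63\right) = \left(\left(786 - -16059\right) - 2322\right) + \left(\left(-12 - 4\right) 7 + 63\right) = \left(\left(786 + 16059\right) - 2322\right) + \left(\left(-16\right) 7 + 63\right) = \left(16845 - 2322\right) + \left(-112 + 63\right) = 14523 - 49 = 14474$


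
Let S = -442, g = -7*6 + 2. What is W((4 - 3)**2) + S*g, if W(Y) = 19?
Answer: 17699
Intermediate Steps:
g = -40 (g = -42 + 2 = -40)
W((4 - 3)**2) + S*g = 19 - 442*(-40) = 19 + 17680 = 17699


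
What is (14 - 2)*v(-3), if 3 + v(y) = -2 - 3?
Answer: -96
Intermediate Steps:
v(y) = -8 (v(y) = -3 + (-2 - 3) = -3 - 5 = -8)
(14 - 2)*v(-3) = (14 - 2)*(-8) = 12*(-8) = -96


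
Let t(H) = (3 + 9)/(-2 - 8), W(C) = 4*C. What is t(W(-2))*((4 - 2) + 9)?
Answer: -66/5 ≈ -13.200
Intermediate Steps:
t(H) = -6/5 (t(H) = 12/(-10) = 12*(-⅒) = -6/5)
t(W(-2))*((4 - 2) + 9) = -6*((4 - 2) + 9)/5 = -6*(2 + 9)/5 = -6/5*11 = -66/5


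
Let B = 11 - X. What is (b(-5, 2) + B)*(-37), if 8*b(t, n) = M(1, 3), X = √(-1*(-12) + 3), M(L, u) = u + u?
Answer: -1739/4 + 37*√15 ≈ -291.45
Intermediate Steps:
M(L, u) = 2*u
X = √15 (X = √(12 + 3) = √15 ≈ 3.8730)
b(t, n) = ¾ (b(t, n) = (2*3)/8 = (⅛)*6 = ¾)
B = 11 - √15 ≈ 7.1270
(b(-5, 2) + B)*(-37) = (¾ + (11 - √15))*(-37) = (47/4 - √15)*(-37) = -1739/4 + 37*√15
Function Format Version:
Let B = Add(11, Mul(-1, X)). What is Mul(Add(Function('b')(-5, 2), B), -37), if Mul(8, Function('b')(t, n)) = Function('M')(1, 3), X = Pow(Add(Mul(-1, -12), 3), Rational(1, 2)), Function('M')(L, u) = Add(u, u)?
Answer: Add(Rational(-1739, 4), Mul(37, Pow(15, Rational(1, 2)))) ≈ -291.45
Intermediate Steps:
Function('M')(L, u) = Mul(2, u)
X = Pow(15, Rational(1, 2)) (X = Pow(Add(12, 3), Rational(1, 2)) = Pow(15, Rational(1, 2)) ≈ 3.8730)
Function('b')(t, n) = Rational(3, 4) (Function('b')(t, n) = Mul(Rational(1, 8), Mul(2, 3)) = Mul(Rational(1, 8), 6) = Rational(3, 4))
B = Add(11, Mul(-1, Pow(15, Rational(1, 2)))) ≈ 7.1270
Mul(Add(Function('b')(-5, 2), B), -37) = Mul(Add(Rational(3, 4), Add(11, Mul(-1, Pow(15, Rational(1, 2))))), -37) = Mul(Add(Rational(47, 4), Mul(-1, Pow(15, Rational(1, 2)))), -37) = Add(Rational(-1739, 4), Mul(37, Pow(15, Rational(1, 2))))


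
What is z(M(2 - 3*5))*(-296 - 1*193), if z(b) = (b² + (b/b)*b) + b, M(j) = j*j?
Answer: -14131611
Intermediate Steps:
M(j) = j²
z(b) = b² + 2*b (z(b) = (b² + 1*b) + b = (b² + b) + b = (b + b²) + b = b² + 2*b)
z(M(2 - 3*5))*(-296 - 1*193) = ((2 - 3*5)²*(2 + (2 - 3*5)²))*(-296 - 1*193) = ((2 - 15)²*(2 + (2 - 15)²))*(-296 - 193) = ((-13)²*(2 + (-13)²))*(-489) = (169*(2 + 169))*(-489) = (169*171)*(-489) = 28899*(-489) = -14131611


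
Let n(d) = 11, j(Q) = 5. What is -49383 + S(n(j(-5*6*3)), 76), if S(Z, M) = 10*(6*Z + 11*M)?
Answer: -40363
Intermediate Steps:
S(Z, M) = 60*Z + 110*M
-49383 + S(n(j(-5*6*3)), 76) = -49383 + (60*11 + 110*76) = -49383 + (660 + 8360) = -49383 + 9020 = -40363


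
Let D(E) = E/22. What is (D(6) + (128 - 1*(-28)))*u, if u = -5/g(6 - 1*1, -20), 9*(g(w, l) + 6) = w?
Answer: 77355/539 ≈ 143.52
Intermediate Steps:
g(w, l) = -6 + w/9
D(E) = E/22 (D(E) = E*(1/22) = E/22)
u = 45/49 (u = -5/(-6 + (6 - 1*1)/9) = -5/(-6 + (6 - 1)/9) = -5/(-6 + (⅑)*5) = -5/(-6 + 5/9) = -5/(-49/9) = -5*(-9/49) = 45/49 ≈ 0.91837)
(D(6) + (128 - 1*(-28)))*u = ((1/22)*6 + (128 - 1*(-28)))*(45/49) = (3/11 + (128 + 28))*(45/49) = (3/11 + 156)*(45/49) = (1719/11)*(45/49) = 77355/539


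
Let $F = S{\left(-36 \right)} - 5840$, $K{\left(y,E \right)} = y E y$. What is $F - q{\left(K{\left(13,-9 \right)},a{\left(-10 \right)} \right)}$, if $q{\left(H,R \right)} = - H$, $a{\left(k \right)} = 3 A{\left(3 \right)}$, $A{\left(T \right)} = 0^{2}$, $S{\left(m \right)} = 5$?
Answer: $-7356$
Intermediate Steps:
$A{\left(T \right)} = 0$
$K{\left(y,E \right)} = E y^{2}$ ($K{\left(y,E \right)} = E y y = E y^{2}$)
$a{\left(k \right)} = 0$ ($a{\left(k \right)} = 3 \cdot 0 = 0$)
$F = -5835$ ($F = 5 - 5840 = -5835$)
$F - q{\left(K{\left(13,-9 \right)},a{\left(-10 \right)} \right)} = -5835 - - \left(-9\right) 13^{2} = -5835 - - \left(-9\right) 169 = -5835 - \left(-1\right) \left(-1521\right) = -5835 - 1521 = -7356$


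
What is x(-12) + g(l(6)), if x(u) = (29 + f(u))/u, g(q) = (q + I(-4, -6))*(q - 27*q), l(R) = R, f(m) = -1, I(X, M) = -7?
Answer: 461/3 ≈ 153.67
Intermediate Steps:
g(q) = -26*q*(-7 + q) (g(q) = (q - 7)*(q - 27*q) = (-7 + q)*(-26*q) = -26*q*(-7 + q))
x(u) = 28/u (x(u) = (29 - 1)/u = 28/u)
x(-12) + g(l(6)) = 28/(-12) + 26*6*(7 - 1*6) = 28*(-1/12) + 26*6*(7 - 6) = -7/3 + 26*6*1 = -7/3 + 156 = 461/3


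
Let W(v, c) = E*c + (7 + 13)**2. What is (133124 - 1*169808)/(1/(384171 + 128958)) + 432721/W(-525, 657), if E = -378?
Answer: -4667242335251977/247946 ≈ -1.8824e+10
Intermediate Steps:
W(v, c) = 400 - 378*c (W(v, c) = -378*c + (7 + 13)**2 = -378*c + 20**2 = -378*c + 400 = 400 - 378*c)
(133124 - 1*169808)/(1/(384171 + 128958)) + 432721/W(-525, 657) = (133124 - 1*169808)/(1/(384171 + 128958)) + 432721/(400 - 378*657) = (133124 - 169808)/(1/513129) + 432721/(400 - 248346) = -36684/1/513129 + 432721/(-247946) = -36684*513129 + 432721*(-1/247946) = -18823624236 - 432721/247946 = -4667242335251977/247946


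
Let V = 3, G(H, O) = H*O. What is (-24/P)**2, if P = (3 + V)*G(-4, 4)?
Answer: 1/16 ≈ 0.062500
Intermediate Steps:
P = -96 (P = (3 + 3)*(-4*4) = 6*(-16) = -96)
(-24/P)**2 = (-24/(-96))**2 = (-24*(-1/96))**2 = (1/4)**2 = 1/16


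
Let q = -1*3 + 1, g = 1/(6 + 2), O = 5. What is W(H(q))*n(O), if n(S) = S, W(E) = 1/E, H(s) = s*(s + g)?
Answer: 4/3 ≈ 1.3333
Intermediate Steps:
g = 1/8 ≈ 0.12500
q = -2 (q = -3 + 1 = -2)
H(s) = s*(1/8 + s) (H(s) = s*(s + 1/8) = s*(1/8 + s))
W(H(q))*n(O) = 5/(-2*(1/8 - 2)) = 5/(-2*(-15/8)) = 5/(15/4) = (4/15)*5 = 4/3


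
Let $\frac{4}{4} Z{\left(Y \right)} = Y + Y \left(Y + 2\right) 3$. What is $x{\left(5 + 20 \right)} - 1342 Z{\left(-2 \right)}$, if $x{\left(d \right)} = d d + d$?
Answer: $3334$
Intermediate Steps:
$x{\left(d \right)} = d + d^{2}$ ($x{\left(d \right)} = d^{2} + d = d + d^{2}$)
$Z{\left(Y \right)} = Y + Y \left(6 + 3 Y\right)$ ($Z{\left(Y \right)} = Y + Y \left(Y + 2\right) 3 = Y + Y \left(2 + Y\right) 3 = Y + Y \left(6 + 3 Y\right)$)
$x{\left(5 + 20 \right)} - 1342 Z{\left(-2 \right)} = \left(5 + 20\right) \left(1 + \left(5 + 20\right)\right) - 1342 \left(- 2 \left(7 + 3 \left(-2\right)\right)\right) = 25 \left(1 + 25\right) - 1342 \left(- 2 \left(7 - 6\right)\right) = 25 \cdot 26 - 1342 \left(\left(-2\right) 1\right) = 650 - -2684 = 650 + 2684 = 3334$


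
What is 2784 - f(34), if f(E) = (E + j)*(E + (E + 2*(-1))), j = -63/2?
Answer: 2619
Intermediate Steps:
j = -63/2 (j = -63*½ = -63/2 ≈ -31.500)
f(E) = (-2 + 2*E)*(-63/2 + E) (f(E) = (E - 63/2)*(E + (E + 2*(-1))) = (-63/2 + E)*(E + (E - 2)) = (-63/2 + E)*(E + (-2 + E)) = (-63/2 + E)*(-2 + 2*E) = (-2 + 2*E)*(-63/2 + E))
2784 - f(34) = 2784 - (63 - 65*34 + 2*34²) = 2784 - (63 - 2210 + 2*1156) = 2784 - (63 - 2210 + 2312) = 2784 - 1*165 = 2784 - 165 = 2619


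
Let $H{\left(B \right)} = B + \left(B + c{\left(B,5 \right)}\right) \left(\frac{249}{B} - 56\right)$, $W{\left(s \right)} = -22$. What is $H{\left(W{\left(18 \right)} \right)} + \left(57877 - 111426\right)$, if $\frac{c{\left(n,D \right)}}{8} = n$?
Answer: $-40242$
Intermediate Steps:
$c{\left(n,D \right)} = 8 n$
$H{\left(B \right)} = B + 9 B \left(-56 + \frac{249}{B}\right)$ ($H{\left(B \right)} = B + \left(B + 8 B\right) \left(\frac{249}{B} - 56\right) = B + 9 B \left(-56 + \frac{249}{B}\right)$)
$H{\left(W{\left(18 \right)} \right)} + \left(57877 - 111426\right) = \left(2241 - -11066\right) + \left(57877 - 111426\right) = \left(2241 + 11066\right) + \left(57877 - 111426\right) = 13307 - 53549 = -40242$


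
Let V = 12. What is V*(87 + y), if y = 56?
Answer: 1716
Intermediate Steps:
V*(87 + y) = 12*(87 + 56) = 12*143 = 1716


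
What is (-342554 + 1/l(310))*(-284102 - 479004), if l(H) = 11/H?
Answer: 2875218577104/11 ≈ 2.6138e+11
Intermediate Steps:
(-342554 + 1/l(310))*(-284102 - 479004) = (-342554 + 1/(11/310))*(-284102 - 479004) = (-342554 + 1/(11*(1/310)))*(-763106) = (-342554 + 1/(11/310))*(-763106) = (-342554 + 310/11)*(-763106) = -3767784/11*(-763106) = 2875218577104/11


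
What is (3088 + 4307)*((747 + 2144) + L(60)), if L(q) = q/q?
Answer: 21386340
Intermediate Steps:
L(q) = 1
(3088 + 4307)*((747 + 2144) + L(60)) = (3088 + 4307)*((747 + 2144) + 1) = 7395*(2891 + 1) = 7395*2892 = 21386340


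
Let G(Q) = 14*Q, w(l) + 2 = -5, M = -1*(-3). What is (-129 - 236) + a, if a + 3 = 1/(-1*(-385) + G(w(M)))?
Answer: -105615/287 ≈ -368.00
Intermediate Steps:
M = 3
w(l) = -7 (w(l) = -2 - 5 = -7)
a = -860/287 (a = -3 + 1/(-1*(-385) + 14*(-7)) = -3 + 1/(385 - 98) = -3 + 1/287 = -860/287 ≈ -2.9965)
(-129 - 236) + a = (-129 - 236) - 860/287 = -365 - 860/287 = -105615/287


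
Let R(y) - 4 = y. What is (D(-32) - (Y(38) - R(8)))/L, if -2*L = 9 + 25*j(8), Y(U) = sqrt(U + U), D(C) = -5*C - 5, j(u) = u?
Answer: -334/209 + 4*sqrt(19)/209 ≈ -1.5147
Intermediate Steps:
D(C) = -5 - 5*C
R(y) = 4 + y
Y(U) = sqrt(2)*sqrt(U) (Y(U) = sqrt(2*U) = sqrt(2)*sqrt(U))
L = -209/2 (L = -(9 + 25*8)/2 = -(9 + 200)/2 = -1/2*209 = -209/2 ≈ -104.50)
(D(-32) - (Y(38) - R(8)))/L = ((-5 - 5*(-32)) - (sqrt(2)*sqrt(38) - (4 + 8)))/(-209/2) = ((-5 + 160) - (2*sqrt(19) - 1*12))*(-2/209) = (155 - (2*sqrt(19) - 12))*(-2/209) = (155 - (-12 + 2*sqrt(19)))*(-2/209) = (155 + (12 - 2*sqrt(19)))*(-2/209) = (167 - 2*sqrt(19))*(-2/209) = -334/209 + 4*sqrt(19)/209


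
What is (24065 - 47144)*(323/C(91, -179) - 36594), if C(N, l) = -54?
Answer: 15204437507/18 ≈ 8.4469e+8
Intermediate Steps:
(24065 - 47144)*(323/C(91, -179) - 36594) = (24065 - 47144)*(323/(-54) - 36594) = -23079*(323*(-1/54) - 36594) = -23079*(-323/54 - 36594) = -23079*(-1976399/54) = 15204437507/18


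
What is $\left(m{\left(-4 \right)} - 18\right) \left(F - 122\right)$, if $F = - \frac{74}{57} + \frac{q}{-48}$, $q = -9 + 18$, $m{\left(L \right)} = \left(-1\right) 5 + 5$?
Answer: $\frac{337857}{152} \approx 2222.7$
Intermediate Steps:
$m{\left(L \right)} = 0$ ($m{\left(L \right)} = -5 + 5 = 0$)
$q = 9$
$F = - \frac{1355}{912}$ ($F = - \frac{74}{57} + \frac{9}{-48} = \left(-74\right) \frac{1}{57} + 9 \left(- \frac{1}{48}\right) = - \frac{74}{57} - \frac{3}{16} = - \frac{1355}{912} \approx -1.4857$)
$\left(m{\left(-4 \right)} - 18\right) \left(F - 122\right) = \left(0 - 18\right) \left(- \frac{1355}{912} - 122\right) = \left(-18\right) \left(- \frac{112619}{912}\right) = \frac{337857}{152}$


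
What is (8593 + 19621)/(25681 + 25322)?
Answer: 28214/51003 ≈ 0.55318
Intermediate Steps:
(8593 + 19621)/(25681 + 25322) = 28214/51003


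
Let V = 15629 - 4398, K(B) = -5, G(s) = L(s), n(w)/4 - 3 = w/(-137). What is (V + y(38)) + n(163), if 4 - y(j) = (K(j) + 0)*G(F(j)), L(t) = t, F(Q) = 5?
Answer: 1543612/137 ≈ 11267.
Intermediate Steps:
n(w) = 12 - 4*w/137 (n(w) = 12 + 4*(w/(-137)) = 12 + 4*(w*(-1/137)) = 12 + 4*(-w/137) = 12 - 4*w/137)
G(s) = s
V = 11231
y(j) = 29 (y(j) = 4 - (-5 + 0)*5 = 4 - (-5)*5 = 4 - 1*(-25) = 4 + 25 = 29)
(V + y(38)) + n(163) = (11231 + 29) + (12 - 4/137*163) = 11260 + (12 - 652/137) = 11260 + 992/137 = 1543612/137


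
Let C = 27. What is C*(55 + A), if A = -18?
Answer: 999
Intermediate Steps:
C*(55 + A) = 27*(55 - 18) = 27*37 = 999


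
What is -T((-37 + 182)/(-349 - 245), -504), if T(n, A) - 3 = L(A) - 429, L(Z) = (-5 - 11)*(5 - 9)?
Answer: 362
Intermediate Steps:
L(Z) = 64 (L(Z) = -16*(-4) = 64)
T(n, A) = -362 (T(n, A) = 3 + (64 - 429) = 3 - 365 = -362)
-T((-37 + 182)/(-349 - 245), -504) = -1*(-362) = 362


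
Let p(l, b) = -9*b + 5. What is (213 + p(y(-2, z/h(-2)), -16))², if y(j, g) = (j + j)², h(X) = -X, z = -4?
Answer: 131044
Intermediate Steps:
y(j, g) = 4*j² (y(j, g) = (2*j)² = 4*j²)
p(l, b) = 5 - 9*b
(213 + p(y(-2, z/h(-2)), -16))² = (213 + (5 - 9*(-16)))² = (213 + (5 + 144))² = (213 + 149)² = 362² = 131044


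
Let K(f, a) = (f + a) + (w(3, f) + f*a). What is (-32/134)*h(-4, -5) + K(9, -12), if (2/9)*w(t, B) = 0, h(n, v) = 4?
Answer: -7501/67 ≈ -111.96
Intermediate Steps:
w(t, B) = 0 (w(t, B) = (9/2)*0 = 0)
K(f, a) = a + f + a*f (K(f, a) = (f + a) + (0 + f*a) = (a + f) + (0 + a*f) = (a + f) + a*f = a + f + a*f)
(-32/134)*h(-4, -5) + K(9, -12) = -32/134*4 + (-12 + 9 - 12*9) = -32*1/134*4 + (-12 + 9 - 108) = -16/67*4 - 111 = -64/67 - 111 = -7501/67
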